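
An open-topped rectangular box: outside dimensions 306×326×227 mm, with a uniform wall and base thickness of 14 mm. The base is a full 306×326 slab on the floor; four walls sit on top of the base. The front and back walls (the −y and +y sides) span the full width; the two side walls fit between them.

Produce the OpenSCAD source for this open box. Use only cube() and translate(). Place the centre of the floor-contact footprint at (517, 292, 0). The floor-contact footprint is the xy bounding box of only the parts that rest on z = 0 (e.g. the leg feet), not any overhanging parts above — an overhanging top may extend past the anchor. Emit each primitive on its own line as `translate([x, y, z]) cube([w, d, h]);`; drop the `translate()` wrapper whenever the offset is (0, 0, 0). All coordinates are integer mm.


translate([364, 129, 0]) cube([306, 326, 14]);
translate([364, 129, 14]) cube([306, 14, 213]);
translate([364, 441, 14]) cube([306, 14, 213]);
translate([364, 143, 14]) cube([14, 298, 213]);
translate([656, 143, 14]) cube([14, 298, 213]);


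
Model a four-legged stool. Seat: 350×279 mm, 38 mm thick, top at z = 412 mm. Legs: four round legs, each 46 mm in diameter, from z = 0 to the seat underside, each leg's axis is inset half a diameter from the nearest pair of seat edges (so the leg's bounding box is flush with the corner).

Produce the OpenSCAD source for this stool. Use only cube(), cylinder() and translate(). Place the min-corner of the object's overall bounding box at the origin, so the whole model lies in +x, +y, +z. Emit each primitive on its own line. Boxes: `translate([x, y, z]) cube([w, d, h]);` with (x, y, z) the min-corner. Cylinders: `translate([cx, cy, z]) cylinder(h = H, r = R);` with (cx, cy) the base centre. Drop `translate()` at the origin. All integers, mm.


translate([0, 0, 374]) cube([350, 279, 38]);
translate([23, 23, 0]) cylinder(h = 374, r = 23);
translate([327, 23, 0]) cylinder(h = 374, r = 23);
translate([23, 256, 0]) cylinder(h = 374, r = 23);
translate([327, 256, 0]) cylinder(h = 374, r = 23);


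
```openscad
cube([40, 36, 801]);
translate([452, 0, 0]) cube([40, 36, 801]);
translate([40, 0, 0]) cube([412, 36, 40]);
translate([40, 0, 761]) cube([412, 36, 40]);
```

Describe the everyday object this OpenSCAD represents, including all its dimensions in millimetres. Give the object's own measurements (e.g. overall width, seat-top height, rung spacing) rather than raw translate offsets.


A rectangular picture frame lying in the x–z plane (depth along y). The opening is 412 mm wide (x) by 721 mm tall (z), surrounded by a border 40 mm wide on all four sides. The frame is 36 mm deep and is made of two full-height vertical stiles with two horizontal rails fitted between them.


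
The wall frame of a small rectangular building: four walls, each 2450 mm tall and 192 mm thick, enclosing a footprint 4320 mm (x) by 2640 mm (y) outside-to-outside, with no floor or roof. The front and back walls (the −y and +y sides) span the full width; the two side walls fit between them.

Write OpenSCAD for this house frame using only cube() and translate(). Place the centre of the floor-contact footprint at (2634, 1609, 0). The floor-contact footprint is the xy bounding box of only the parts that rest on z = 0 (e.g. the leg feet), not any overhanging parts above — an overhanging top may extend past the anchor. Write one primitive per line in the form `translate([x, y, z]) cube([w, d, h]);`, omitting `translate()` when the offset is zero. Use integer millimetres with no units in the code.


translate([474, 289, 0]) cube([4320, 192, 2450]);
translate([474, 2737, 0]) cube([4320, 192, 2450]);
translate([474, 481, 0]) cube([192, 2256, 2450]);
translate([4602, 481, 0]) cube([192, 2256, 2450]);


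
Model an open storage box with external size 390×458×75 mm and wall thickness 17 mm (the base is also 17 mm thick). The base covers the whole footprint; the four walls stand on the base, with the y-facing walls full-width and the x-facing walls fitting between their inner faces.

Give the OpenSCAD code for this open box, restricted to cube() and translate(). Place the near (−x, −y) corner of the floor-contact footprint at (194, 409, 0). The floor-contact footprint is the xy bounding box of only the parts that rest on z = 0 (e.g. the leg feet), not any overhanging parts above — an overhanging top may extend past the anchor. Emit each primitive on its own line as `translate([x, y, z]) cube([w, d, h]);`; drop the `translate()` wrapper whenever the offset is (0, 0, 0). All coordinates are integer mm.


translate([194, 409, 0]) cube([390, 458, 17]);
translate([194, 409, 17]) cube([390, 17, 58]);
translate([194, 850, 17]) cube([390, 17, 58]);
translate([194, 426, 17]) cube([17, 424, 58]);
translate([567, 426, 17]) cube([17, 424, 58]);


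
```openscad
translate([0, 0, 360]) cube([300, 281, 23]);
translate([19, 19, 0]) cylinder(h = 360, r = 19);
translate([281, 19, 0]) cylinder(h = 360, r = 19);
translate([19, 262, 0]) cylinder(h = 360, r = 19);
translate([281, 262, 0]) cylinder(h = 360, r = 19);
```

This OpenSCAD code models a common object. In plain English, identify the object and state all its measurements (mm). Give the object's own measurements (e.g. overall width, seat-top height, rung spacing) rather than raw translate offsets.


A simple wooden stool: a rectangular seat 300 mm (x) by 281 mm (y), 23 mm thick, top face at z = 383 mm, on four round legs, each 38 mm in diameter. The legs rest on z = 0, each leg's axis is inset half a diameter from the nearest pair of seat edges (so the leg's bounding box is flush with the corner).


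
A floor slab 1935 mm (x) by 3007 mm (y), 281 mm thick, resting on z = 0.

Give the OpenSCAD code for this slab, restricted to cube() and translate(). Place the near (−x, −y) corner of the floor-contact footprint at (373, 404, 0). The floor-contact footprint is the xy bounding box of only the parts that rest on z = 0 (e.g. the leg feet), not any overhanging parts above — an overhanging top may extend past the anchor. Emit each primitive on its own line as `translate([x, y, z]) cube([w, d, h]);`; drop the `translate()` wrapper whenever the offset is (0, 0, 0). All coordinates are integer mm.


translate([373, 404, 0]) cube([1935, 3007, 281]);


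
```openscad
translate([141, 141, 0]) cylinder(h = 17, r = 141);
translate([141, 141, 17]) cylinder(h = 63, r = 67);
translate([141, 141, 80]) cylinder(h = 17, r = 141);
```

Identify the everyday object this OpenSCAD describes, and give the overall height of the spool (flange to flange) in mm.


A spool. The overall height is 97 mm.

Three coaxial cylinders, large–small–large — a spool. Two 17 mm flanges and a 63 mm core give 17 + 63 + 17 = 97 mm.


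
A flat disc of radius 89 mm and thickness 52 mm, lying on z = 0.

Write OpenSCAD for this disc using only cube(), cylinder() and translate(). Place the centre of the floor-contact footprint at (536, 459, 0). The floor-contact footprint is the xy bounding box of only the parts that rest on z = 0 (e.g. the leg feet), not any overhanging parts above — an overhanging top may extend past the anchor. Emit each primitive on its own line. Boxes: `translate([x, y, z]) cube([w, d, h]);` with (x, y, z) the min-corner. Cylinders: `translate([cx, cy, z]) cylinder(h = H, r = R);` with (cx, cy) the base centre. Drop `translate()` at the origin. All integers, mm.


translate([536, 459, 0]) cylinder(h = 52, r = 89);


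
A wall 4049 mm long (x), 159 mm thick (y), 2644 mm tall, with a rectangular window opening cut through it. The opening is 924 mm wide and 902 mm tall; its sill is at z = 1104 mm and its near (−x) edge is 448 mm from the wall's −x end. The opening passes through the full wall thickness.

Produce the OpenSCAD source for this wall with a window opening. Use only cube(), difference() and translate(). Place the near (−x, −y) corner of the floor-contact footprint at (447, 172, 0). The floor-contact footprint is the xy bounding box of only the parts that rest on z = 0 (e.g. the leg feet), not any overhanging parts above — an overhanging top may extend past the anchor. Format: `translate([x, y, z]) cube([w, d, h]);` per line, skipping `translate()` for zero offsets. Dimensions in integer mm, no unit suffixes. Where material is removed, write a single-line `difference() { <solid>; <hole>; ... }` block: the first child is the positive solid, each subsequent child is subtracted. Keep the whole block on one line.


difference() { translate([447, 172, 0]) cube([4049, 159, 2644]); translate([895, 172, 1104]) cube([924, 159, 902]); }


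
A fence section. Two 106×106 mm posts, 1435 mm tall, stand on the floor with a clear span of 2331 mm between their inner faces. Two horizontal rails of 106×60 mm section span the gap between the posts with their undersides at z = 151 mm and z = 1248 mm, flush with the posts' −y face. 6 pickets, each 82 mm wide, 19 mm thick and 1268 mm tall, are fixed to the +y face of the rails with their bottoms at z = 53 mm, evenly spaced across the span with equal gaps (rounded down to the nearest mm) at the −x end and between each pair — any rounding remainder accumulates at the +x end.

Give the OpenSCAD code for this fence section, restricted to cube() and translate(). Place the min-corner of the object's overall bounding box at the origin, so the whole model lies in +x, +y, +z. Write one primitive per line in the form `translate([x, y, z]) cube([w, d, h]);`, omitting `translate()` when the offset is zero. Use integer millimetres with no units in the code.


cube([106, 106, 1435]);
translate([2437, 0, 0]) cube([106, 106, 1435]);
translate([106, 0, 151]) cube([2331, 106, 60]);
translate([106, 0, 1248]) cube([2331, 106, 60]);
translate([368, 106, 53]) cube([82, 19, 1268]);
translate([712, 106, 53]) cube([82, 19, 1268]);
translate([1056, 106, 53]) cube([82, 19, 1268]);
translate([1400, 106, 53]) cube([82, 19, 1268]);
translate([1744, 106, 53]) cube([82, 19, 1268]);
translate([2088, 106, 53]) cube([82, 19, 1268]);


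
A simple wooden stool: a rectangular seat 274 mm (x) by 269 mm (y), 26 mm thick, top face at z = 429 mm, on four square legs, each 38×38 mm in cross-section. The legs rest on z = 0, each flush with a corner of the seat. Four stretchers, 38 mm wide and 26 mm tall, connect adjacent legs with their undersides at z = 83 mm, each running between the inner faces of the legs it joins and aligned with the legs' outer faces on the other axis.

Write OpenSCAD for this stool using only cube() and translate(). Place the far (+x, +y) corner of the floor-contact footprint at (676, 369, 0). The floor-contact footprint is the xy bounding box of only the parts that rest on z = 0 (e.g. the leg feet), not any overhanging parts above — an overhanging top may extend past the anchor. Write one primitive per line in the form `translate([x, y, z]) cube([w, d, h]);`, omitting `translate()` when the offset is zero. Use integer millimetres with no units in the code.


// leg_h = 429 - 26 = 403
// stretcher span = 274 - 2*38 = 198
translate([402, 100, 403]) cube([274, 269, 26]);
translate([402, 100, 0]) cube([38, 38, 403]);
translate([638, 100, 0]) cube([38, 38, 403]);
translate([402, 331, 0]) cube([38, 38, 403]);
translate([638, 331, 0]) cube([38, 38, 403]);
translate([440, 100, 83]) cube([198, 38, 26]);
translate([440, 331, 83]) cube([198, 38, 26]);
translate([402, 138, 83]) cube([38, 193, 26]);
translate([638, 138, 83]) cube([38, 193, 26]);


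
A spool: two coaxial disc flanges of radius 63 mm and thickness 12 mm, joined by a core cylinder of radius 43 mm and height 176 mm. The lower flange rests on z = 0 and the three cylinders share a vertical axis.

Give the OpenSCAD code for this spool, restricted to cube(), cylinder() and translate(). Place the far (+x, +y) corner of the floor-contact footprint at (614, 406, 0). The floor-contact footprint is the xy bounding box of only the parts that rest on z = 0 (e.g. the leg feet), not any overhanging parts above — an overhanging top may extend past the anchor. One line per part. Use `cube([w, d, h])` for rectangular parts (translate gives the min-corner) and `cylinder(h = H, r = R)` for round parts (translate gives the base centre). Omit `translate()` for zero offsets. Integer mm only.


translate([551, 343, 0]) cylinder(h = 12, r = 63);
translate([551, 343, 12]) cylinder(h = 176, r = 43);
translate([551, 343, 188]) cylinder(h = 12, r = 63);


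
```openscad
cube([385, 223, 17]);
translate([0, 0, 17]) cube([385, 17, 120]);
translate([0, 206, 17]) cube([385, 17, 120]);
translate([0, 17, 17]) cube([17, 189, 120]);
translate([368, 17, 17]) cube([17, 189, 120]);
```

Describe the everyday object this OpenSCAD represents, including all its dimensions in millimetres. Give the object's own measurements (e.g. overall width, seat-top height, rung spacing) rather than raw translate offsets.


An open-topped rectangular box: outside dimensions 385×223×137 mm, with a uniform wall and base thickness of 17 mm. The base is a full 385×223 slab on the floor; four walls sit on top of the base. The front and back walls (the −y and +y sides) span the full width; the two side walls fit between them.


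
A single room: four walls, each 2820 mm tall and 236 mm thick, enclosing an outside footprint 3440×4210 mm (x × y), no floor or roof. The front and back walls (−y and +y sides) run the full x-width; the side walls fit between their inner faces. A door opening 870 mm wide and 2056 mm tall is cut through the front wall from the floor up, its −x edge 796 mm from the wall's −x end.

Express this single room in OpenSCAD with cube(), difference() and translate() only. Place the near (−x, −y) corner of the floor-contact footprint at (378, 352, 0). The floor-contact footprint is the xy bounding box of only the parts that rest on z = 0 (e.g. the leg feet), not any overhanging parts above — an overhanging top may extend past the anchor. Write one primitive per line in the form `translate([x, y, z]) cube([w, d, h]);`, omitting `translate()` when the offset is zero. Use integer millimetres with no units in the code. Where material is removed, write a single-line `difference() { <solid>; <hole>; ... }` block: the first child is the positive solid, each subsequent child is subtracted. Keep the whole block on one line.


difference() { translate([378, 352, 0]) cube([3440, 236, 2820]); translate([1174, 352, 0]) cube([870, 236, 2056]); }
translate([378, 4326, 0]) cube([3440, 236, 2820]);
translate([378, 588, 0]) cube([236, 3738, 2820]);
translate([3582, 588, 0]) cube([236, 3738, 2820]);


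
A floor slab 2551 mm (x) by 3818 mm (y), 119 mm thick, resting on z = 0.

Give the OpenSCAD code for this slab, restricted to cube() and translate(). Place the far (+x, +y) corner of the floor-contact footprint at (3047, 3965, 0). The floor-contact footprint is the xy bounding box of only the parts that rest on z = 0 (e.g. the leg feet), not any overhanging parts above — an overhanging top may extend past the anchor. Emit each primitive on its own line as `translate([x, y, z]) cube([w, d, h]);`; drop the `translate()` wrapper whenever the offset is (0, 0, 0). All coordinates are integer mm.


translate([496, 147, 0]) cube([2551, 3818, 119]);


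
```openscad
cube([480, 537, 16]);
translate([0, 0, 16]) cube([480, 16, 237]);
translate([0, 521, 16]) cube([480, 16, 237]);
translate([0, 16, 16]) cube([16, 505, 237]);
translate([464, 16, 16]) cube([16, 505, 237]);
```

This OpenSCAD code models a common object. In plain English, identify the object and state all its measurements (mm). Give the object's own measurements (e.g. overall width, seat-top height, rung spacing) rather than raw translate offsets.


An open-topped rectangular box: outside dimensions 480×537×253 mm, with a uniform wall and base thickness of 16 mm. The base is a full 480×537 slab on the floor; four walls sit on top of the base. The front and back walls (the −y and +y sides) span the full width; the two side walls fit between them.


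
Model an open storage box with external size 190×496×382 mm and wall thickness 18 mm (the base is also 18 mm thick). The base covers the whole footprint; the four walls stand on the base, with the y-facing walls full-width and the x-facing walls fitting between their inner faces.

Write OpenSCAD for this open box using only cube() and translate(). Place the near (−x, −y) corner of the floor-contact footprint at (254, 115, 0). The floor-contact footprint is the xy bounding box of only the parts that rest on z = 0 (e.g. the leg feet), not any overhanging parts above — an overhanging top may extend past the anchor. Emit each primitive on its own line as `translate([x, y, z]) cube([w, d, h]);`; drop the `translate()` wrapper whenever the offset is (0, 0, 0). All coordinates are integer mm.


translate([254, 115, 0]) cube([190, 496, 18]);
translate([254, 115, 18]) cube([190, 18, 364]);
translate([254, 593, 18]) cube([190, 18, 364]);
translate([254, 133, 18]) cube([18, 460, 364]);
translate([426, 133, 18]) cube([18, 460, 364]);


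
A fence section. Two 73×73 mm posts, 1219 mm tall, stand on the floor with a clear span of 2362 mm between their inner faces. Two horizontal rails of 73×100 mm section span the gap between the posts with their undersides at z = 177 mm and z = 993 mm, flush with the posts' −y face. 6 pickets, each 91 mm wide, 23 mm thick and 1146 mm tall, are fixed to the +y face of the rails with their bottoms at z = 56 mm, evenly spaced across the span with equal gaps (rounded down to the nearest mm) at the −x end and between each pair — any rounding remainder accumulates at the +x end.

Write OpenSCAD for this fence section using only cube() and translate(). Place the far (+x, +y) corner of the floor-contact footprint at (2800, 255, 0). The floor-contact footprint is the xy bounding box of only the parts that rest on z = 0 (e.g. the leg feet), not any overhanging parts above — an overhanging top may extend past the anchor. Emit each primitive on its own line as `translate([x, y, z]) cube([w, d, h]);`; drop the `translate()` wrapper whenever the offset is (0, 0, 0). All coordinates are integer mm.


translate([292, 182, 0]) cube([73, 73, 1219]);
translate([2727, 182, 0]) cube([73, 73, 1219]);
translate([365, 182, 177]) cube([2362, 73, 100]);
translate([365, 182, 993]) cube([2362, 73, 100]);
translate([624, 255, 56]) cube([91, 23, 1146]);
translate([974, 255, 56]) cube([91, 23, 1146]);
translate([1324, 255, 56]) cube([91, 23, 1146]);
translate([1674, 255, 56]) cube([91, 23, 1146]);
translate([2024, 255, 56]) cube([91, 23, 1146]);
translate([2374, 255, 56]) cube([91, 23, 1146]);


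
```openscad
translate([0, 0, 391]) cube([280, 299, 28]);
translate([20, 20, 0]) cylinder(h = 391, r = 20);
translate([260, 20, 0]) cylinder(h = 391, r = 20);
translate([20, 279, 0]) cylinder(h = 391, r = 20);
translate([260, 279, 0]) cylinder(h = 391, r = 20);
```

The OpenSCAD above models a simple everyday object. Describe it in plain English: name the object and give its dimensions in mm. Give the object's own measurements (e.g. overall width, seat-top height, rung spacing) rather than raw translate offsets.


A four-legged stool. The seat is a 280×299×28 mm slab whose top surface is at z = 419 mm; four round legs, each 40 mm in diameter, run from the floor (z = 0) to the underside of the seat, each leg's axis is inset half a diameter from the nearest pair of seat edges (so the leg's bounding box is flush with the corner).


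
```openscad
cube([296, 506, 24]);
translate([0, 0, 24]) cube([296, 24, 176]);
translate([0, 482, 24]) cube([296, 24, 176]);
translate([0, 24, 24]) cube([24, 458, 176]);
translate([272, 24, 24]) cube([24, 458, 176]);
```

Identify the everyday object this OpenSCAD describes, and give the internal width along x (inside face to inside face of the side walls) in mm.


An open box. The internal width is 248 mm.

A 296×506 base slab with four walls standing on it — an open box. The base is 296 mm wide and the walls are 24 mm thick, so the internal width is 296 − 2 × 24 = 248 mm.


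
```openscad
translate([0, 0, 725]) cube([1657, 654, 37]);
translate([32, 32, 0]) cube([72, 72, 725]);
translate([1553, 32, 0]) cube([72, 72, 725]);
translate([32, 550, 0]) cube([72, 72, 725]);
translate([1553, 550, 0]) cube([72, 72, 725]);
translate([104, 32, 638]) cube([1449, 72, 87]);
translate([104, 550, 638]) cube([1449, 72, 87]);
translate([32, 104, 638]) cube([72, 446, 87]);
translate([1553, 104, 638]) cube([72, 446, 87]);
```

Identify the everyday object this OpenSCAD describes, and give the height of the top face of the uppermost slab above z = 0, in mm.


A table. The table height is 762 mm.

A 1657×654×37 slab sits at z = 725 on four 72 mm square posts — a table. The top surface is at 725 + 37 = 762 mm.


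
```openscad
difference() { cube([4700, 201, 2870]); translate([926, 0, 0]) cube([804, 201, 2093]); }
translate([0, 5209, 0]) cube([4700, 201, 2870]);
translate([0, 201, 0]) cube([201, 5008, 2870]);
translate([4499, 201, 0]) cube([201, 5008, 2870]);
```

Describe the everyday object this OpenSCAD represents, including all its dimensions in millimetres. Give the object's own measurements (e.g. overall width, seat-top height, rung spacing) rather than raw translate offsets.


A single room: four walls, each 2870 mm tall and 201 mm thick, enclosing an outside footprint 4700×5410 mm (x × y), no floor or roof. The front and back walls (−y and +y sides) run the full x-width; the side walls fit between their inner faces. A door opening 804 mm wide and 2093 mm tall is cut through the front wall from the floor up, its −x edge 926 mm from the wall's −x end.


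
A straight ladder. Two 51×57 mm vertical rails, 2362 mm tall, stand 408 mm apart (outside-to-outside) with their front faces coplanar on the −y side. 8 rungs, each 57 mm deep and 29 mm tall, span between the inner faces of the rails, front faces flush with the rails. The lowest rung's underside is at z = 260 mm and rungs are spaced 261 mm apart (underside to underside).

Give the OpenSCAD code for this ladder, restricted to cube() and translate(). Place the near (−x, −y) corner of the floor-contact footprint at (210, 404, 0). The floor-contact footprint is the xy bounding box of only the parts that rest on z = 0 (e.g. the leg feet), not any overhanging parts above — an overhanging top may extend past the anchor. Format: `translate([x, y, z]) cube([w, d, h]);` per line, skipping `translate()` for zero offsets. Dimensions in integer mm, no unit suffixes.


translate([210, 404, 0]) cube([51, 57, 2362]);
translate([567, 404, 0]) cube([51, 57, 2362]);
translate([261, 404, 260]) cube([306, 57, 29]);
translate([261, 404, 521]) cube([306, 57, 29]);
translate([261, 404, 782]) cube([306, 57, 29]);
translate([261, 404, 1043]) cube([306, 57, 29]);
translate([261, 404, 1304]) cube([306, 57, 29]);
translate([261, 404, 1565]) cube([306, 57, 29]);
translate([261, 404, 1826]) cube([306, 57, 29]);
translate([261, 404, 2087]) cube([306, 57, 29]);


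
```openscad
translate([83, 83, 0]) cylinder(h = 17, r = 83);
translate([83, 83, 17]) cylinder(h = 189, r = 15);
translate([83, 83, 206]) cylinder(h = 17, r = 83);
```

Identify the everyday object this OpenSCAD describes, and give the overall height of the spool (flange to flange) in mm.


A spool. The overall height is 223 mm.

Three coaxial cylinders, large–small–large — a spool. Two 17 mm flanges and a 189 mm core give 17 + 189 + 17 = 223 mm.


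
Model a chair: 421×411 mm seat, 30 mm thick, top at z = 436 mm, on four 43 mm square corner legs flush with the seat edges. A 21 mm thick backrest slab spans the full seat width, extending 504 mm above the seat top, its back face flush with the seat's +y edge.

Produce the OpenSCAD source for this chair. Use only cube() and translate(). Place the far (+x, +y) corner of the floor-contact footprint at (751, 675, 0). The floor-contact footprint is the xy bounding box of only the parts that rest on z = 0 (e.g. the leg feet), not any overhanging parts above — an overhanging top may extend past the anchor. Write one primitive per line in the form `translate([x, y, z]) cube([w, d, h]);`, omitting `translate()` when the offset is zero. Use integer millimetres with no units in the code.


// leg_h = 436 - 30 = 406
translate([330, 264, 406]) cube([421, 411, 30]);
translate([330, 264, 0]) cube([43, 43, 406]);
translate([708, 264, 0]) cube([43, 43, 406]);
translate([330, 632, 0]) cube([43, 43, 406]);
translate([708, 632, 0]) cube([43, 43, 406]);
translate([330, 654, 436]) cube([421, 21, 504]);


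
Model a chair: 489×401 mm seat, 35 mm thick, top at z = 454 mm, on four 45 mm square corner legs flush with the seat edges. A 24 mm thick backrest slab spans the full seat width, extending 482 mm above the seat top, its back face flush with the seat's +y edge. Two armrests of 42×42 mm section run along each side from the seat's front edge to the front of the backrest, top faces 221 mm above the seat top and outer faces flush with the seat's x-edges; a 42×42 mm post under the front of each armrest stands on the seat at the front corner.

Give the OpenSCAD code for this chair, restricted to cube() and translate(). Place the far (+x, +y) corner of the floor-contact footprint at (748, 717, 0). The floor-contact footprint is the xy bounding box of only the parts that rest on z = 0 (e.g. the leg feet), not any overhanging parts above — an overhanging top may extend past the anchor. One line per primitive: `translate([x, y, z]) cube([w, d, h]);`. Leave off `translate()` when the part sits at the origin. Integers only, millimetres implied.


translate([259, 316, 419]) cube([489, 401, 35]);
translate([259, 316, 0]) cube([45, 45, 419]);
translate([703, 316, 0]) cube([45, 45, 419]);
translate([259, 672, 0]) cube([45, 45, 419]);
translate([703, 672, 0]) cube([45, 45, 419]);
translate([259, 693, 454]) cube([489, 24, 482]);
translate([259, 316, 633]) cube([42, 377, 42]);
translate([706, 316, 633]) cube([42, 377, 42]);
translate([259, 316, 454]) cube([42, 42, 179]);
translate([706, 316, 454]) cube([42, 42, 179]);


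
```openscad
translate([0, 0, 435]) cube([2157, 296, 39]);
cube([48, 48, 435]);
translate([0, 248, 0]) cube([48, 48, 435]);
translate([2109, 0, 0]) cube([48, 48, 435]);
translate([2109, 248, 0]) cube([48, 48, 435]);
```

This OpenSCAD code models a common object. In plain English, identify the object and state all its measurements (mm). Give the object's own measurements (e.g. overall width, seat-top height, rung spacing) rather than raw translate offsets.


A bench: a 2157×296 mm seat slab, 39 mm thick, top at z = 474 mm, on four 48×48 mm square legs flush with the seat corners and standing on z = 0.


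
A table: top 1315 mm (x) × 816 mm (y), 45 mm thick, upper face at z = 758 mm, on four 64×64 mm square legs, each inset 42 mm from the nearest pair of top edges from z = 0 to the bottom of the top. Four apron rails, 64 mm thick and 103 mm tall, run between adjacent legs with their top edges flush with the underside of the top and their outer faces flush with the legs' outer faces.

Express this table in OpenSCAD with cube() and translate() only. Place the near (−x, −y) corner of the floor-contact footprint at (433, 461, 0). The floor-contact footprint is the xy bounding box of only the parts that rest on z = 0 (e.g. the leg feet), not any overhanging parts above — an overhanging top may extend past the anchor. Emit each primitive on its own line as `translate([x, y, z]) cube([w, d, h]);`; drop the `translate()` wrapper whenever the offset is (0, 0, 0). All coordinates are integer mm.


// leg_h = 758 - 45 = 713
// apron z = 713 - 103 = 610
translate([391, 419, 713]) cube([1315, 816, 45]);
translate([433, 461, 0]) cube([64, 64, 713]);
translate([1600, 461, 0]) cube([64, 64, 713]);
translate([433, 1129, 0]) cube([64, 64, 713]);
translate([1600, 1129, 0]) cube([64, 64, 713]);
translate([497, 461, 610]) cube([1103, 64, 103]);
translate([497, 1129, 610]) cube([1103, 64, 103]);
translate([433, 525, 610]) cube([64, 604, 103]);
translate([1600, 525, 610]) cube([64, 604, 103]);


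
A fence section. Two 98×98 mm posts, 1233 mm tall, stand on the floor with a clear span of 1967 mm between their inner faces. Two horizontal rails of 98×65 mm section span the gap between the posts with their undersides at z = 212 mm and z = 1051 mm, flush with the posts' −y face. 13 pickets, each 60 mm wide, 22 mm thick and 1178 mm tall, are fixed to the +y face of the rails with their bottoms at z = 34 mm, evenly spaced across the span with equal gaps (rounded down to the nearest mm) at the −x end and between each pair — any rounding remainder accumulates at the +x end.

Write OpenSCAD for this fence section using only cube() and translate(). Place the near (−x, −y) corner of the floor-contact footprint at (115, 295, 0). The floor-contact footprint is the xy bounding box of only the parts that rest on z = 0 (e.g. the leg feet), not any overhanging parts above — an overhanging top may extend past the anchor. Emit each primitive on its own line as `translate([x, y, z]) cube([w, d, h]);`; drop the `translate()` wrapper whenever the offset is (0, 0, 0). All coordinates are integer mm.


translate([115, 295, 0]) cube([98, 98, 1233]);
translate([2180, 295, 0]) cube([98, 98, 1233]);
translate([213, 295, 212]) cube([1967, 98, 65]);
translate([213, 295, 1051]) cube([1967, 98, 65]);
translate([297, 393, 34]) cube([60, 22, 1178]);
translate([441, 393, 34]) cube([60, 22, 1178]);
translate([585, 393, 34]) cube([60, 22, 1178]);
translate([729, 393, 34]) cube([60, 22, 1178]);
translate([873, 393, 34]) cube([60, 22, 1178]);
translate([1017, 393, 34]) cube([60, 22, 1178]);
translate([1161, 393, 34]) cube([60, 22, 1178]);
translate([1305, 393, 34]) cube([60, 22, 1178]);
translate([1449, 393, 34]) cube([60, 22, 1178]);
translate([1593, 393, 34]) cube([60, 22, 1178]);
translate([1737, 393, 34]) cube([60, 22, 1178]);
translate([1881, 393, 34]) cube([60, 22, 1178]);
translate([2025, 393, 34]) cube([60, 22, 1178]);


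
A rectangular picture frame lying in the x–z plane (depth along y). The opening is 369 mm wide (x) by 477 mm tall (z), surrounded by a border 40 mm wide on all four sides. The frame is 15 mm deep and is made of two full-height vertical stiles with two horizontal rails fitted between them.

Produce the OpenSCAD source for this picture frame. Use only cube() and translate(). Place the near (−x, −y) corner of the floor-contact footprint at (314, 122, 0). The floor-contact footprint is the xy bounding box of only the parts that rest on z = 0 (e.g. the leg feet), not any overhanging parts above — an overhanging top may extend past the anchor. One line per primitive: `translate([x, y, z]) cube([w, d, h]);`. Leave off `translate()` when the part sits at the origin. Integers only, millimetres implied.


translate([314, 122, 0]) cube([40, 15, 557]);
translate([723, 122, 0]) cube([40, 15, 557]);
translate([354, 122, 0]) cube([369, 15, 40]);
translate([354, 122, 517]) cube([369, 15, 40]);


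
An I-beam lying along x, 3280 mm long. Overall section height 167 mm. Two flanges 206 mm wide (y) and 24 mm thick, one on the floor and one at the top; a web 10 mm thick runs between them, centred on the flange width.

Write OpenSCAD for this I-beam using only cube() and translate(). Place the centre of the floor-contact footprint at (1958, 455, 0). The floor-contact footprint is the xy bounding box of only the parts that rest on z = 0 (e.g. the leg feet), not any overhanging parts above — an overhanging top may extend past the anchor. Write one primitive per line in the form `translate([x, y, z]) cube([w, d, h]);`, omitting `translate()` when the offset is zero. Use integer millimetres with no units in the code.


translate([318, 352, 0]) cube([3280, 206, 24]);
translate([318, 450, 24]) cube([3280, 10, 119]);
translate([318, 352, 143]) cube([3280, 206, 24]);


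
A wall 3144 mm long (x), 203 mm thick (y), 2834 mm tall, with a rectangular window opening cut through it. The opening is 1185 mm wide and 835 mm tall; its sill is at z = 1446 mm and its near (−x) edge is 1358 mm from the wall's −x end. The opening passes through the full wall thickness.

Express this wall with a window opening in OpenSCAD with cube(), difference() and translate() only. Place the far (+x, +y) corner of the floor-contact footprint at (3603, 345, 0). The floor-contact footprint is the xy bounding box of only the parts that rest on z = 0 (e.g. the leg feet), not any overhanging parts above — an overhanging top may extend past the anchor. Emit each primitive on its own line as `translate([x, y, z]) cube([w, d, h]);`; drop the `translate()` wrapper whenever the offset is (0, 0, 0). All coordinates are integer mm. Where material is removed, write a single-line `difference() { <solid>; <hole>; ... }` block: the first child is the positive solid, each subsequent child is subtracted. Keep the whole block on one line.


difference() { translate([459, 142, 0]) cube([3144, 203, 2834]); translate([1817, 142, 1446]) cube([1185, 203, 835]); }


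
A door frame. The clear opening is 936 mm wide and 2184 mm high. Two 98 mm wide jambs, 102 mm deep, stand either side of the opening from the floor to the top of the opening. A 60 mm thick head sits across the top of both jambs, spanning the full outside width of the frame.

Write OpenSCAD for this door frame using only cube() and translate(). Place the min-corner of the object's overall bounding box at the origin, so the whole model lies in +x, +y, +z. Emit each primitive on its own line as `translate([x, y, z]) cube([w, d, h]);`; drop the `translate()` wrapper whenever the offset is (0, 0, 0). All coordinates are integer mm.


cube([98, 102, 2184]);
translate([1034, 0, 0]) cube([98, 102, 2184]);
translate([0, 0, 2184]) cube([1132, 102, 60]);


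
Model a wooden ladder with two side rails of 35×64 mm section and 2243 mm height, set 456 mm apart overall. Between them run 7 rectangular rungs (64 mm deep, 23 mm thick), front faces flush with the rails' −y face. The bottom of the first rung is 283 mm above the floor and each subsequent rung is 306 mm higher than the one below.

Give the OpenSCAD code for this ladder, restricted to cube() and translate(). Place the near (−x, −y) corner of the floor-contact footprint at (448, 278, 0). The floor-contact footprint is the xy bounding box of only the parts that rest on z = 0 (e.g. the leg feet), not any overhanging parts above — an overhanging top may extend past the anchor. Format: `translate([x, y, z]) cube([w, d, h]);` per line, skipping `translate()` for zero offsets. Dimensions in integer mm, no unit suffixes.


// rung span = 456 - 2*35 = 386
// rung[k] z = 283 + k*306
translate([448, 278, 0]) cube([35, 64, 2243]);
translate([869, 278, 0]) cube([35, 64, 2243]);
translate([483, 278, 283]) cube([386, 64, 23]);
translate([483, 278, 589]) cube([386, 64, 23]);
translate([483, 278, 895]) cube([386, 64, 23]);
translate([483, 278, 1201]) cube([386, 64, 23]);
translate([483, 278, 1507]) cube([386, 64, 23]);
translate([483, 278, 1813]) cube([386, 64, 23]);
translate([483, 278, 2119]) cube([386, 64, 23]);


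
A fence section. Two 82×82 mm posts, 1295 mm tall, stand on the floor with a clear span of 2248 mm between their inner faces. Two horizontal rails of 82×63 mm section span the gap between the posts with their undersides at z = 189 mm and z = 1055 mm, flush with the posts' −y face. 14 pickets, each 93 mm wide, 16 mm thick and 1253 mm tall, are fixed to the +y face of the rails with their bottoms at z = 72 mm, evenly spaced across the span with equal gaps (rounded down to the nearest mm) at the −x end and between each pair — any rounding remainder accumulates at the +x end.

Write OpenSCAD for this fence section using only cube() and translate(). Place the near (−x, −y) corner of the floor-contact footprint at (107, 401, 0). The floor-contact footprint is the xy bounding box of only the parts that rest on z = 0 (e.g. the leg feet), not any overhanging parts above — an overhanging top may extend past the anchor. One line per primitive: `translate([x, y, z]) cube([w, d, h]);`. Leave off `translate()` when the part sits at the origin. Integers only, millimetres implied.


translate([107, 401, 0]) cube([82, 82, 1295]);
translate([2437, 401, 0]) cube([82, 82, 1295]);
translate([189, 401, 189]) cube([2248, 82, 63]);
translate([189, 401, 1055]) cube([2248, 82, 63]);
translate([252, 483, 72]) cube([93, 16, 1253]);
translate([408, 483, 72]) cube([93, 16, 1253]);
translate([564, 483, 72]) cube([93, 16, 1253]);
translate([720, 483, 72]) cube([93, 16, 1253]);
translate([876, 483, 72]) cube([93, 16, 1253]);
translate([1032, 483, 72]) cube([93, 16, 1253]);
translate([1188, 483, 72]) cube([93, 16, 1253]);
translate([1344, 483, 72]) cube([93, 16, 1253]);
translate([1500, 483, 72]) cube([93, 16, 1253]);
translate([1656, 483, 72]) cube([93, 16, 1253]);
translate([1812, 483, 72]) cube([93, 16, 1253]);
translate([1968, 483, 72]) cube([93, 16, 1253]);
translate([2124, 483, 72]) cube([93, 16, 1253]);
translate([2280, 483, 72]) cube([93, 16, 1253]);


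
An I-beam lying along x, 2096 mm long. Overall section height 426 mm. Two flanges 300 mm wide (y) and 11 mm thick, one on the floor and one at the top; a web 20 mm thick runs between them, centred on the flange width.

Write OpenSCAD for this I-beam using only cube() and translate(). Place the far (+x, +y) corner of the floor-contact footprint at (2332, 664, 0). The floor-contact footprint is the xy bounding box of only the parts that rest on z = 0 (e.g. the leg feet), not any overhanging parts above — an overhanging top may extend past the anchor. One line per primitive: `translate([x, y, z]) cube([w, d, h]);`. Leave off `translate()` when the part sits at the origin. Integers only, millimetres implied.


translate([236, 364, 0]) cube([2096, 300, 11]);
translate([236, 504, 11]) cube([2096, 20, 404]);
translate([236, 364, 415]) cube([2096, 300, 11]);


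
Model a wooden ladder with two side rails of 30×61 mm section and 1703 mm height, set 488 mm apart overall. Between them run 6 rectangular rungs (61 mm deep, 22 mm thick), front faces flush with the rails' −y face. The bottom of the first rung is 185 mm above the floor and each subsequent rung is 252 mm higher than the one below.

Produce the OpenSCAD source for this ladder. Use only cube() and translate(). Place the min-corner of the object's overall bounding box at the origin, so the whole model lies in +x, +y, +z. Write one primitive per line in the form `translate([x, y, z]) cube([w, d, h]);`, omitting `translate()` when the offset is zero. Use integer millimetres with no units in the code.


cube([30, 61, 1703]);
translate([458, 0, 0]) cube([30, 61, 1703]);
translate([30, 0, 185]) cube([428, 61, 22]);
translate([30, 0, 437]) cube([428, 61, 22]);
translate([30, 0, 689]) cube([428, 61, 22]);
translate([30, 0, 941]) cube([428, 61, 22]);
translate([30, 0, 1193]) cube([428, 61, 22]);
translate([30, 0, 1445]) cube([428, 61, 22]);


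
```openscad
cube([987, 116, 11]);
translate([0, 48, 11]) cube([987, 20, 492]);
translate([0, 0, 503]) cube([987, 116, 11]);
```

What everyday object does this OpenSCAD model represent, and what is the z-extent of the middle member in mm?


An I-beam. The web height is 492 mm.

Two wide flanges with a thin centred web — an I-beam. Overall 514 mm minus two 11 mm flanges gives a web of 514 − 2·11 = 492 mm.


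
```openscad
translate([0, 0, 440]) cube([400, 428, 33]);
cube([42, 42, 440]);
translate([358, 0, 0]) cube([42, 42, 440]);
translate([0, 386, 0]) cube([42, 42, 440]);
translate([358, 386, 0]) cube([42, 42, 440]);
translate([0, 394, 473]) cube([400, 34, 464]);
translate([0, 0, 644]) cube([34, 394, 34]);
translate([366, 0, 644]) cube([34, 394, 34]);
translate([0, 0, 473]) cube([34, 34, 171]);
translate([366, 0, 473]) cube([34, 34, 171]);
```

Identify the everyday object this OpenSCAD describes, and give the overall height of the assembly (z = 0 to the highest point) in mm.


A chair. The overall height is 937 mm.

A slab on four corner posts with a tall panel at the back — a chair. The seat slab sits at z = 440 with thickness 33, and the 464 mm backrest starts at the seat top, so the overall height is 440 + 33 + 464 = 937 mm.
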